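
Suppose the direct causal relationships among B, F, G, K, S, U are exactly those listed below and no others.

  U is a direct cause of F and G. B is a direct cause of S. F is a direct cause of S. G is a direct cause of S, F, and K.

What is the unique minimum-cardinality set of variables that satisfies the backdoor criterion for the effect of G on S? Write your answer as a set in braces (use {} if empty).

{U}

Variables eligible for adjustment (non-descendants of G, excluding G and S): {B, U}.
Backdoor paths from G to S:
  P1: G <- U -> F -> S
The empty set is not sufficient: P1 (G <- U -> F -> S) has no collider blocking it and no conditioned non-collider, so it is open.
Try {U}:
  P1: blocked at fork node U ∈ conditioning set.
{U} contains no descendant of G and blocks every backdoor path.
No other singleton works — e.g. {B} leaves P1 open — so {U} is the unique smallest valid adjustment set.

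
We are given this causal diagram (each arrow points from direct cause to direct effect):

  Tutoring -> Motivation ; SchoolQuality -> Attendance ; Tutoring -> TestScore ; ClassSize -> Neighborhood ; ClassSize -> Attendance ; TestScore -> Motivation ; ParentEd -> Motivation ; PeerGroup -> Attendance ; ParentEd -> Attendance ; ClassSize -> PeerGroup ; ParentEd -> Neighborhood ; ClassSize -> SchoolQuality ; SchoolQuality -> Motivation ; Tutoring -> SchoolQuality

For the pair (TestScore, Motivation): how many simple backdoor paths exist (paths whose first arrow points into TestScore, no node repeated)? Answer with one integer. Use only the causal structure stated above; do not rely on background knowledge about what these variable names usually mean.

8

A backdoor path from TestScore to Motivation is any simple undirected path whose first edge points into TestScore (i.e. leaves TestScore via a parent).
Parents of TestScore: {Tutoring}.
Enumerating:
  P1: TestScore <- Tutoring -> SchoolQuality <- ClassSize -> PeerGroup -> Attendance <- ParentEd -> Motivation
  P2: TestScore <- Tutoring -> SchoolQuality <- ClassSize -> Neighborhood <- ParentEd -> Motivation
  P3: TestScore <- Tutoring -> SchoolQuality <- ClassSize -> Attendance <- ParentEd -> Motivation
  P4: TestScore <- Tutoring -> SchoolQuality -> Motivation
  P5: TestScore <- Tutoring -> SchoolQuality -> Attendance <- ClassSize -> Neighborhood <- ParentEd -> Motivation
  P6: TestScore <- Tutoring -> SchoolQuality -> Attendance <- ParentEd -> Motivation
  P7: TestScore <- Tutoring -> SchoolQuality -> Attendance <- PeerGroup <- ClassSize -> Neighborhood <- ParentEd -> Motivation
  P8: TestScore <- Tutoring -> Motivation
That exhausts the simple backdoor paths. Count: 8.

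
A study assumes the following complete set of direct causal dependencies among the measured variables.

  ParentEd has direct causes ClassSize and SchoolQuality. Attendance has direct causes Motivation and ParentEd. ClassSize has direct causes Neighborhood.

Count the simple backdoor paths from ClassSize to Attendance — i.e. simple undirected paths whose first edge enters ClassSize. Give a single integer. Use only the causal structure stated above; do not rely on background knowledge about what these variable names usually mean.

A backdoor path from ClassSize to Attendance is any simple undirected path whose first edge points into ClassSize (i.e. leaves ClassSize via a parent).
Parents of ClassSize: {Neighborhood}.
No simple path from any parent of ClassSize reaches Attendance without revisiting ClassSize, so there are no backdoor paths.

0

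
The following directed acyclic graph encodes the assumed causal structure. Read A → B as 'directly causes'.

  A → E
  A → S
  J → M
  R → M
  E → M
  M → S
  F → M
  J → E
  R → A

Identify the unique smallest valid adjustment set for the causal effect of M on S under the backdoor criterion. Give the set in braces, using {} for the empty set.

Variables eligible for adjustment (non-descendants of M, excluding M and S): {A, E, F, J, R}.
Backdoor paths from M to S:
  P1: M <- R -> A -> S
  P2: M <- J -> E <- A -> S
  P3: M <- E <- A -> S
The empty set is not sufficient: P1 (M <- R -> A -> S) has no collider blocking it and no conditioned non-collider, so it is open.
Try {A}:
  P1: blocked at chain node A ∈ conditioning set.
  P2: blocked at collider E (neither it nor any descendant is in the conditioning set).
  P3: blocked at fork node A ∈ conditioning set.
{A} contains no descendant of M and blocks every backdoor path.
No other singleton works — e.g. {R} leaves P3 open — so {A} is the unique smallest valid adjustment set.

{A}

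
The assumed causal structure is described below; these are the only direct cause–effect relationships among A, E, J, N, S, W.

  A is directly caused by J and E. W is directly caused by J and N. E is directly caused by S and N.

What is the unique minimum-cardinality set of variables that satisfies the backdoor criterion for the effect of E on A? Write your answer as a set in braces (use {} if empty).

{}

Variables eligible for adjustment (non-descendants of E, excluding E and A): {J, N, S, W}.
Backdoor paths from E to A:
  P1: E <- N -> W <- J -> A
Each backdoor path contains an unconditioned collider, so every path is already blocked with the empty conditioning set:
  P1: blocked at collider W (neither it nor any descendant is in the conditioning set).
The empty set is therefore the unique smallest valid set.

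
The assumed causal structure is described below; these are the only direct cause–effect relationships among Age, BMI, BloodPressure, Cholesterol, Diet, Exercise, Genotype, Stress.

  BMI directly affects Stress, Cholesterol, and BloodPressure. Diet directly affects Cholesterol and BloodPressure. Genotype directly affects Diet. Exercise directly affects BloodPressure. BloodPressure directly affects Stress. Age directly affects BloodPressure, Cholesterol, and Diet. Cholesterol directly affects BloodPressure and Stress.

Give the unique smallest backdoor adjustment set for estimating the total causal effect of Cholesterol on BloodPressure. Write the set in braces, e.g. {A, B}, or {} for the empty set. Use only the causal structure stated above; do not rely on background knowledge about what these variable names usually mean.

Variables eligible for adjustment (non-descendants of Cholesterol, excluding Cholesterol and BloodPressure): {Age, BMI, Diet, Exercise, Genotype}.
Backdoor paths from Cholesterol to BloodPressure:
  P1: Cholesterol <- Age -> Diet -> BloodPressure
  P2: Cholesterol <- Age -> BloodPressure
  P3: Cholesterol <- Diet <- Age -> BloodPressure
  P4: Cholesterol <- Diet -> BloodPressure
  P5: Cholesterol <- BMI -> BloodPressure
  P6: Cholesterol <- BMI -> Stress <- BloodPressure
The empty set is not sufficient: P1 (Cholesterol <- Age -> Diet -> BloodPressure) has no collider blocking it and no conditioned non-collider, so it is open.
Try {Age, BMI, Diet}:
  P1: blocked at fork node Age ∈ conditioning set.
  P2: blocked at fork node Age ∈ conditioning set.
  P3: blocked at chain node Diet ∈ conditioning set.
  P4: blocked at fork node Diet ∈ conditioning set.
  P5: blocked at fork node BMI ∈ conditioning set.
  P6: blocked at fork node BMI ∈ conditioning set.
{Age, BMI, Diet} contains no descendant of Cholesterol and blocks every backdoor path.
Every element of {Age, BMI, Diet} is needed (dropping Age leaves P2 open; dropping BMI leaves P5 open; dropping Diet leaves P4 open), so no proper subset is valid.
Among all size-3 subsets of the eligible variables, only {Age, BMI, Diet} blocks every backdoor path, so it is the unique smallest valid adjustment set.

{Age, BMI, Diet}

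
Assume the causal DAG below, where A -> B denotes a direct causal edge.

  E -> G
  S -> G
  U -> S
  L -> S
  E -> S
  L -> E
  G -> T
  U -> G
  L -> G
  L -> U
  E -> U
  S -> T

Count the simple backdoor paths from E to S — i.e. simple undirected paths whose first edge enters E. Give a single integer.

7

A backdoor path from E to S is any simple undirected path whose first edge points into E (i.e. leaves E via a parent).
Parents of E: {L}.
Enumerating:
  P1: E <- L -> U -> S
  P2: E <- L -> U -> G <- S
  P3: E <- L -> U -> G -> T <- S
  P4: E <- L -> S
  P5: E <- L -> G <- U -> S
  P6: E <- L -> G <- S
  P7: E <- L -> G -> T <- S
That exhausts the simple backdoor paths. Count: 7.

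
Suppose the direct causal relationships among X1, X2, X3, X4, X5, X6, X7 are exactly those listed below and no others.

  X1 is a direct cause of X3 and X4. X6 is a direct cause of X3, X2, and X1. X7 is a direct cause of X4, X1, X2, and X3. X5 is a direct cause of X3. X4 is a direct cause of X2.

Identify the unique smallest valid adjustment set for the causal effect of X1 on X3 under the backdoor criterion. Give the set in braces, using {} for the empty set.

{X6, X7}

Variables eligible for adjustment (non-descendants of X1, excluding X1 and X3): {X5, X6, X7}.
Backdoor paths from X1 to X3:
  P1: X1 <- X7 -> X4 -> X2 <- X6 -> X3
  P2: X1 <- X7 -> X2 <- X6 -> X3
  P3: X1 <- X7 -> X3
  P4: X1 <- X6 -> X2 <- X7 -> X3
  P5: X1 <- X6 -> X2 <- X4 <- X7 -> X3
  P6: X1 <- X6 -> X3
The empty set is not sufficient: P3 (X1 <- X7 -> X3) has no collider blocking it and no conditioned non-collider, so it is open.
Try {X6, X7}:
  P1: blocked at fork node X7 ∈ conditioning set.
  P2: blocked at fork node X7 ∈ conditioning set.
  P3: blocked at fork node X7 ∈ conditioning set.
  P4: blocked at fork node X6 ∈ conditioning set.
  P5: blocked at fork node X6 ∈ conditioning set.
  P6: blocked at fork node X6 ∈ conditioning set.
{X6, X7} contains no descendant of X1 and blocks every backdoor path.
Every element of {X6, X7} is needed (dropping X6 leaves P6 open; dropping X7 leaves P3 open), so no proper subset is valid.
Among all size-2 subsets of the eligible variables, only {X6, X7} blocks every backdoor path, so it is the unique smallest valid adjustment set.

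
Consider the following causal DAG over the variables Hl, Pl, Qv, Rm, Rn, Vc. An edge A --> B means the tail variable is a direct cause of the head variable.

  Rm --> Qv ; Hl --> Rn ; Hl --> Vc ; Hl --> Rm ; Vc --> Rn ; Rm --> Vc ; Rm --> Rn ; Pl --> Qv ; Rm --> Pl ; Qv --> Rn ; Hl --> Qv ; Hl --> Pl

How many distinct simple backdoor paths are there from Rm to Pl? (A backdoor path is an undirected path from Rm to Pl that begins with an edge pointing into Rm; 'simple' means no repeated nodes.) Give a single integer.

4

A backdoor path from Rm to Pl is any simple undirected path whose first edge points into Rm (i.e. leaves Rm via a parent).
Parents of Rm: {Hl}.
Enumerating:
  P1: Rm <- Hl -> Pl
  P2: Rm <- Hl -> Qv <- Pl
  P3: Rm <- Hl -> Vc -> Rn <- Qv <- Pl
  P4: Rm <- Hl -> Rn <- Qv <- Pl
That exhausts the simple backdoor paths. Count: 4.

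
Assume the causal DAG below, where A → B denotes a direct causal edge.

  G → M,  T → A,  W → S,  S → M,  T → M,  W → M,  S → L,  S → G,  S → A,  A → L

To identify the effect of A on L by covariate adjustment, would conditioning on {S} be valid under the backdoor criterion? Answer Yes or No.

Backdoor paths from A to L (paths whose first edge points into A):
  P1: A <- T -> M <- W -> S -> L
  P2: A <- T -> M <- S -> L
  P3: A <- T -> M <- G <- S -> L
  P4: A <- S -> L
Condition 1 (no descendant of A in the set): holds — descendants of A are {L}; none are in {S}.
Condition 2 (every backdoor path blocked by {S}):
  P1: blocked at collider M (neither it nor any descendant is in the conditioning set).
  P2: blocked at collider M (neither it nor any descendant is in the conditioning set).
  P3: blocked at collider M (neither it nor any descendant is in the conditioning set).
  P4: blocked at fork node S ∈ conditioning set.
{S} satisfies the backdoor criterion.

Yes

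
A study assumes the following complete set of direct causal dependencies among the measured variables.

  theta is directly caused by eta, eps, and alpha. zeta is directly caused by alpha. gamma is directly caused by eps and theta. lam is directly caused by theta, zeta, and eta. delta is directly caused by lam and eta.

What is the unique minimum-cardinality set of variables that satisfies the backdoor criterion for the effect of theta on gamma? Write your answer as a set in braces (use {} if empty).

Variables eligible for adjustment (non-descendants of theta, excluding theta and gamma): {alpha, eps, eta, zeta}.
Backdoor paths from theta to gamma:
  P1: theta <- eps -> gamma
The empty set is not sufficient: P1 (theta <- eps -> gamma) has no collider blocking it and no conditioned non-collider, so it is open.
Try {eps}:
  P1: blocked at fork node eps ∈ conditioning set.
{eps} contains no descendant of theta and blocks every backdoor path.
No other singleton works — e.g. {eta} leaves P1 open — so {eps} is the unique smallest valid adjustment set.

{eps}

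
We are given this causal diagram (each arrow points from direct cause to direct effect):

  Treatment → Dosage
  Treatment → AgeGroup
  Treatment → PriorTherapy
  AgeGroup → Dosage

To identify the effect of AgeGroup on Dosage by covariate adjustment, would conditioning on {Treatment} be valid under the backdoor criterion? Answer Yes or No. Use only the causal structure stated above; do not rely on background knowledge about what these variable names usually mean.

Backdoor paths from AgeGroup to Dosage (paths whose first edge points into AgeGroup):
  P1: AgeGroup <- Treatment -> Dosage
Condition 1 (no descendant of AgeGroup in the set): holds — descendants of AgeGroup are {Dosage}; none are in {Treatment}.
Condition 2 (every backdoor path blocked by {Treatment}):
  P1: blocked at fork node Treatment ∈ conditioning set.
{Treatment} satisfies the backdoor criterion.

Yes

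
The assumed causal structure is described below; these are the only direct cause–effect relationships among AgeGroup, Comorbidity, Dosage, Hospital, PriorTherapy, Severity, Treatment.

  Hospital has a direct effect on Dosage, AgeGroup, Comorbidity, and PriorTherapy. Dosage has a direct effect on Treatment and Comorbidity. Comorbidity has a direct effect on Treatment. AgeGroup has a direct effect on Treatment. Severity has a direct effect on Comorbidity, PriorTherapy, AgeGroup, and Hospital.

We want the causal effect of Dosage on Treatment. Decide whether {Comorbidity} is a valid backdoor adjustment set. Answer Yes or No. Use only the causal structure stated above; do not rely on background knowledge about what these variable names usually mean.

No

Backdoor paths from Dosage to Treatment (paths whose first edge points into Dosage):
  P1: Dosage <- Hospital <- Severity -> AgeGroup -> Treatment
  P2: Dosage <- Hospital <- Severity -> Comorbidity -> Treatment
  P3: Dosage <- Hospital -> PriorTherapy <- Severity -> AgeGroup -> Treatment
  P4: Dosage <- Hospital -> PriorTherapy <- Severity -> Comorbidity -> Treatment
  P5: Dosage <- Hospital -> AgeGroup <- Severity -> Comorbidity -> Treatment
  P6: Dosage <- Hospital -> AgeGroup -> Treatment
  P7: Dosage <- Hospital -> Comorbidity <- Severity -> AgeGroup -> Treatment
  P8: Dosage <- Hospital -> Comorbidity -> Treatment
Condition 1 (no descendant of Dosage in the set): FAILS — Comorbidity is a descendant of Dosage.
Condition 2 (every backdoor path blocked by {Comorbidity}):
  P1: open — no interior node is in the conditioning set.
  P2: blocked at chain node Comorbidity ∈ conditioning set.
  P3: blocked at collider PriorTherapy (neither it nor any descendant is in the conditioning set).
  P4: blocked at collider PriorTherapy (neither it nor any descendant is in the conditioning set).
  P5: blocked at collider AgeGroup (neither it nor any descendant is in the conditioning set).
  P6: open — no interior node is in the conditioning set.
  P7: open — collider(s) Comorbidity are conditioned on (or have a conditioned descendant) and no non-collider on the path is in the set.
  P8: blocked at chain node Comorbidity ∈ conditioning set.
{Comorbidity} does not satisfy the backdoor criterion.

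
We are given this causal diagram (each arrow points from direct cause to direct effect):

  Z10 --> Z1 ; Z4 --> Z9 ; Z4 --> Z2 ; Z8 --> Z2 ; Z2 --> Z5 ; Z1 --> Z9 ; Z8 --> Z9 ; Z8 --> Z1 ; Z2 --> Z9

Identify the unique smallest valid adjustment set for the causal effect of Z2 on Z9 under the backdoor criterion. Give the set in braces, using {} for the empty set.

Variables eligible for adjustment (non-descendants of Z2, excluding Z2 and Z9): {Z1, Z10, Z4, Z8}.
Backdoor paths from Z2 to Z9:
  P1: Z2 <- Z4 -> Z9
  P2: Z2 <- Z8 -> Z1 -> Z9
  P3: Z2 <- Z8 -> Z9
The empty set is not sufficient: P1 (Z2 <- Z4 -> Z9) has no collider blocking it and no conditioned non-collider, so it is open.
Try {Z4, Z8}:
  P1: blocked at fork node Z4 ∈ conditioning set.
  P2: blocked at fork node Z8 ∈ conditioning set.
  P3: blocked at fork node Z8 ∈ conditioning set.
{Z4, Z8} contains no descendant of Z2 and blocks every backdoor path.
Every element of {Z4, Z8} is needed (dropping Z4 leaves P1 open; dropping Z8 leaves P2 open), so no proper subset is valid.
Among all size-2 subsets of the eligible variables, only {Z4, Z8} blocks every backdoor path, so it is the unique smallest valid adjustment set.

{Z4, Z8}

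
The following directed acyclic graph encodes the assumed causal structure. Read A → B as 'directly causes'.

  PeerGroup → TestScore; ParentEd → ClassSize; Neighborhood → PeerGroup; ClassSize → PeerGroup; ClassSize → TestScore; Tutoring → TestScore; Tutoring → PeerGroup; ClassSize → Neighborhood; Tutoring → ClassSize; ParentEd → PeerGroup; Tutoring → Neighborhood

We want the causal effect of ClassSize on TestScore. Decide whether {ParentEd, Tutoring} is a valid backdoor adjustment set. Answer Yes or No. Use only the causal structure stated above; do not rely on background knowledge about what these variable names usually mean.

Yes

Backdoor paths from ClassSize to TestScore (paths whose first edge points into ClassSize):
  P1: ClassSize <- ParentEd -> PeerGroup <- Tutoring -> TestScore
  P2: ClassSize <- ParentEd -> PeerGroup <- Neighborhood <- Tutoring -> TestScore
  P3: ClassSize <- ParentEd -> PeerGroup -> TestScore
  P4: ClassSize <- Tutoring -> Neighborhood -> PeerGroup -> TestScore
  P5: ClassSize <- Tutoring -> PeerGroup -> TestScore
  P6: ClassSize <- Tutoring -> TestScore
Condition 1 (no descendant of ClassSize in the set): holds — descendants of ClassSize are {Neighborhood, PeerGroup, TestScore}; none are in {ParentEd, Tutoring}.
Condition 2 (every backdoor path blocked by {ParentEd, Tutoring}):
  P1: blocked at fork node ParentEd ∈ conditioning set.
  P2: blocked at fork node ParentEd ∈ conditioning set.
  P3: blocked at fork node ParentEd ∈ conditioning set.
  P4: blocked at fork node Tutoring ∈ conditioning set.
  P5: blocked at fork node Tutoring ∈ conditioning set.
  P6: blocked at fork node Tutoring ∈ conditioning set.
{ParentEd, Tutoring} satisfies the backdoor criterion.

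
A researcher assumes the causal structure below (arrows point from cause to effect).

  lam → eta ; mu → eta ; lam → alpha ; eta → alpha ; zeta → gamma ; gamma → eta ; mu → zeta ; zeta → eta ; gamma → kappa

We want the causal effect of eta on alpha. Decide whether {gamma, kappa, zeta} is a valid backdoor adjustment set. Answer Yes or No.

No

Backdoor paths from eta to alpha (paths whose first edge points into eta):
  P1: eta <- lam -> alpha
Condition 1 (no descendant of eta in the set): holds — descendants of eta are {alpha}; none are in {gamma, kappa, zeta}.
Condition 2 (every backdoor path blocked by {gamma, kappa, zeta}):
  P1: open — no interior node is in the conditioning set.
{gamma, kappa, zeta} does not satisfy the backdoor criterion.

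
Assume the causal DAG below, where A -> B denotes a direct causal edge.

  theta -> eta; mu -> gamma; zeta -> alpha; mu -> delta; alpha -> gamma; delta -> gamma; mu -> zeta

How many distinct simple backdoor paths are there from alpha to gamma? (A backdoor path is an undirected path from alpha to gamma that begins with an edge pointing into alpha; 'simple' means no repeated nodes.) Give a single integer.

A backdoor path from alpha to gamma is any simple undirected path whose first edge points into alpha (i.e. leaves alpha via a parent).
Parents of alpha: {zeta}.
Enumerating:
  P1: alpha <- zeta <- mu -> delta -> gamma
  P2: alpha <- zeta <- mu -> gamma
That exhausts the simple backdoor paths. Count: 2.

2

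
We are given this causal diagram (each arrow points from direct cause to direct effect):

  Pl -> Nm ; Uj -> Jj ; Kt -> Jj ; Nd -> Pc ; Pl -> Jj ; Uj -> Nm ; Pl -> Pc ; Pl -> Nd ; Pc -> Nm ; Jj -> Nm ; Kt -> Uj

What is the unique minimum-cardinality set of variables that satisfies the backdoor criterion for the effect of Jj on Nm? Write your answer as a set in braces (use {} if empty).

Variables eligible for adjustment (non-descendants of Jj, excluding Jj and Nm): {Kt, Nd, Pc, Pl, Uj}.
Backdoor paths from Jj to Nm:
  P1: Jj <- Pl -> Nd -> Pc -> Nm
  P2: Jj <- Pl -> Pc -> Nm
  P3: Jj <- Pl -> Nm
  P4: Jj <- Kt -> Uj -> Nm
  P5: Jj <- Uj -> Nm
The empty set is not sufficient: P1 (Jj <- Pl -> Nd -> Pc -> Nm) has no collider blocking it and no conditioned non-collider, so it is open.
Try {Pl, Uj}:
  P1: blocked at fork node Pl ∈ conditioning set.
  P2: blocked at fork node Pl ∈ conditioning set.
  P3: blocked at fork node Pl ∈ conditioning set.
  P4: blocked at chain node Uj ∈ conditioning set.
  P5: blocked at fork node Uj ∈ conditioning set.
{Pl, Uj} contains no descendant of Jj and blocks every backdoor path.
Every element of {Pl, Uj} is needed (dropping Pl leaves P1 open; dropping Uj leaves P4 open), so no proper subset is valid.
Among all size-2 subsets of the eligible variables, only {Pl, Uj} blocks every backdoor path, so it is the unique smallest valid adjustment set.

{Pl, Uj}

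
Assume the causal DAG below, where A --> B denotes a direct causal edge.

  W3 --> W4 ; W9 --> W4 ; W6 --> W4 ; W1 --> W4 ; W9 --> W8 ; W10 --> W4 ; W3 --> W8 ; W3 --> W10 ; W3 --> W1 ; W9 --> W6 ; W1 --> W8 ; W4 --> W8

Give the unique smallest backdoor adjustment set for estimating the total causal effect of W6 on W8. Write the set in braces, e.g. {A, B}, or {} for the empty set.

{W9}

Variables eligible for adjustment (non-descendants of W6, excluding W6 and W8): {W1, W10, W3, W9}.
Backdoor paths from W6 to W8:
  P1: W6 <- W9 -> W4 <- W3 -> W1 -> W8
  P2: W6 <- W9 -> W4 <- W3 -> W8
  P3: W6 <- W9 -> W4 <- W10 <- W3 -> W1 -> W8
  P4: W6 <- W9 -> W4 <- W10 <- W3 -> W8
  P5: W6 <- W9 -> W4 <- W1 <- W3 -> W8
  P6: W6 <- W9 -> W4 <- W1 -> W8
  P7: W6 <- W9 -> W4 -> W8
  P8: W6 <- W9 -> W8
The empty set is not sufficient: P7 (W6 <- W9 -> W4 -> W8) has no collider blocking it and no conditioned non-collider, so it is open.
Try {W9}:
  P1: blocked at fork node W9 ∈ conditioning set.
  P2: blocked at fork node W9 ∈ conditioning set.
  P3: blocked at fork node W9 ∈ conditioning set.
  P4: blocked at fork node W9 ∈ conditioning set.
  P5: blocked at fork node W9 ∈ conditioning set.
  P6: blocked at fork node W9 ∈ conditioning set.
  P7: blocked at fork node W9 ∈ conditioning set.
  P8: blocked at fork node W9 ∈ conditioning set.
{W9} contains no descendant of W6 and blocks every backdoor path.
No other singleton works — e.g. {W3} leaves P7 open — so {W9} is the unique smallest valid adjustment set.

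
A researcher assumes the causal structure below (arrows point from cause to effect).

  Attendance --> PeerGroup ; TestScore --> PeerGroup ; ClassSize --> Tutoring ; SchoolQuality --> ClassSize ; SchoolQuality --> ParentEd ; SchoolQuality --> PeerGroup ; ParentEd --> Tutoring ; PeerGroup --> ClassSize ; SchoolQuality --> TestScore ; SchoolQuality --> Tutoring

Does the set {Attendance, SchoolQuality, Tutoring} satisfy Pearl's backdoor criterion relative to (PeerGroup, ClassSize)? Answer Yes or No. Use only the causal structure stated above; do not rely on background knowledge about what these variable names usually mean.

Backdoor paths from PeerGroup to ClassSize (paths whose first edge points into PeerGroup):
  P1: PeerGroup <- SchoolQuality -> ParentEd -> Tutoring <- ClassSize
  P2: PeerGroup <- SchoolQuality -> ClassSize
  P3: PeerGroup <- SchoolQuality -> Tutoring <- ClassSize
  P4: PeerGroup <- TestScore <- SchoolQuality -> ParentEd -> Tutoring <- ClassSize
  P5: PeerGroup <- TestScore <- SchoolQuality -> ClassSize
  P6: PeerGroup <- TestScore <- SchoolQuality -> Tutoring <- ClassSize
Condition 1 (no descendant of PeerGroup in the set): FAILS — Tutoring is a descendant of PeerGroup.
Condition 2 (every backdoor path blocked by {Attendance, SchoolQuality, Tutoring}):
  P1: blocked at fork node SchoolQuality ∈ conditioning set.
  P2: blocked at fork node SchoolQuality ∈ conditioning set.
  P3: blocked at fork node SchoolQuality ∈ conditioning set.
  P4: blocked at fork node SchoolQuality ∈ conditioning set.
  P5: blocked at fork node SchoolQuality ∈ conditioning set.
  P6: blocked at fork node SchoolQuality ∈ conditioning set.
{Attendance, SchoolQuality, Tutoring} does not satisfy the backdoor criterion.

No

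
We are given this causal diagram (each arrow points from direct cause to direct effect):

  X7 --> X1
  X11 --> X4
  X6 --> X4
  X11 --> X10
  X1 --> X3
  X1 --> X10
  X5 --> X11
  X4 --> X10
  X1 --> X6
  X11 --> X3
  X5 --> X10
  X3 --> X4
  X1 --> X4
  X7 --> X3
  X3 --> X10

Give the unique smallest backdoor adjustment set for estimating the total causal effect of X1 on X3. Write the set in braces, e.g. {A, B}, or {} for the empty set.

Variables eligible for adjustment (non-descendants of X1, excluding X1 and X3): {X11, X5, X7}.
Backdoor paths from X1 to X3:
  P1: X1 <- X7 -> X3
The empty set is not sufficient: P1 (X1 <- X7 -> X3) has no collider blocking it and no conditioned non-collider, so it is open.
Try {X7}:
  P1: blocked at fork node X7 ∈ conditioning set.
{X7} contains no descendant of X1 and blocks every backdoor path.
No other singleton works — e.g. {X5} leaves P1 open — so {X7} is the unique smallest valid adjustment set.

{X7}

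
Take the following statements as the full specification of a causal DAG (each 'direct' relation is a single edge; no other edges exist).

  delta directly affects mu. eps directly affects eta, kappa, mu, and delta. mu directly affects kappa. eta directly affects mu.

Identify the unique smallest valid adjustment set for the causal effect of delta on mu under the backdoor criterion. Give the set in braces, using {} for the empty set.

Variables eligible for adjustment (non-descendants of delta, excluding delta and mu): {eps, eta}.
Backdoor paths from delta to mu:
  P1: delta <- eps -> eta -> mu
  P2: delta <- eps -> mu
  P3: delta <- eps -> kappa <- mu
The empty set is not sufficient: P1 (delta <- eps -> eta -> mu) has no collider blocking it and no conditioned non-collider, so it is open.
Try {eps}:
  P1: blocked at fork node eps ∈ conditioning set.
  P2: blocked at fork node eps ∈ conditioning set.
  P3: blocked at fork node eps ∈ conditioning set.
{eps} contains no descendant of delta and blocks every backdoor path.
No other singleton works — e.g. {eta} leaves P2 open — so {eps} is the unique smallest valid adjustment set.

{eps}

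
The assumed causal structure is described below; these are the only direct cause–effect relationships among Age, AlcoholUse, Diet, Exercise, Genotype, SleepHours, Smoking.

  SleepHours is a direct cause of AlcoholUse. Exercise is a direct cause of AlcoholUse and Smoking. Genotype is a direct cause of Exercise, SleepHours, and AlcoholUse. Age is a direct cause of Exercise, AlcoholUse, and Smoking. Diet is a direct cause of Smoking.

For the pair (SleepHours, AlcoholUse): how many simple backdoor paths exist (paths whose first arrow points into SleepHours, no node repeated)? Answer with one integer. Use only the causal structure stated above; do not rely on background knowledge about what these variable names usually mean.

A backdoor path from SleepHours to AlcoholUse is any simple undirected path whose first edge points into SleepHours (i.e. leaves SleepHours via a parent).
Parents of SleepHours: {Genotype}.
Enumerating:
  P1: SleepHours <- Genotype -> Exercise <- Age -> AlcoholUse
  P2: SleepHours <- Genotype -> Exercise -> AlcoholUse
  P3: SleepHours <- Genotype -> Exercise -> Smoking <- Age -> AlcoholUse
  P4: SleepHours <- Genotype -> AlcoholUse
That exhausts the simple backdoor paths. Count: 4.

4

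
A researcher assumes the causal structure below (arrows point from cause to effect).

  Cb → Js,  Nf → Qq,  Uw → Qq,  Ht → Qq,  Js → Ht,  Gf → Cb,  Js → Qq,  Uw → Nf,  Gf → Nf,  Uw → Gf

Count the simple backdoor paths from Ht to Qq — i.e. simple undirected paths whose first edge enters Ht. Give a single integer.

5

A backdoor path from Ht to Qq is any simple undirected path whose first edge points into Ht (i.e. leaves Ht via a parent).
Parents of Ht: {Js}.
Enumerating:
  P1: Ht <- Js <- Cb <- Gf <- Uw -> Nf -> Qq
  P2: Ht <- Js <- Cb <- Gf <- Uw -> Qq
  P3: Ht <- Js <- Cb <- Gf -> Nf <- Uw -> Qq
  P4: Ht <- Js <- Cb <- Gf -> Nf -> Qq
  P5: Ht <- Js -> Qq
That exhausts the simple backdoor paths. Count: 5.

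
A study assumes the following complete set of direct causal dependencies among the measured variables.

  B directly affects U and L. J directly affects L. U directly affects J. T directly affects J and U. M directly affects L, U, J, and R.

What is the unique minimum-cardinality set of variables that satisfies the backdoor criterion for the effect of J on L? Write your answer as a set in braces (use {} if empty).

{B, M}

Variables eligible for adjustment (non-descendants of J, excluding J and L): {B, M, R, T, U}.
Backdoor paths from J to L:
  P1: J <- T -> U <- M -> L
  P2: J <- T -> U <- B -> L
  P3: J <- M -> U <- B -> L
  P4: J <- M -> L
  P5: J <- U <- M -> L
  P6: J <- U <- B -> L
The empty set is not sufficient: P4 (J <- M -> L) has no collider blocking it and no conditioned non-collider, so it is open.
Try {B, M}:
  P1: blocked at collider U (neither it nor any descendant is in the conditioning set).
  P2: blocked at collider U (neither it nor any descendant is in the conditioning set).
  P3: blocked at fork node M ∈ conditioning set.
  P4: blocked at fork node M ∈ conditioning set.
  P5: blocked at fork node M ∈ conditioning set.
  P6: blocked at fork node B ∈ conditioning set.
{B, M} contains no descendant of J and blocks every backdoor path.
Every element of {B, M} is needed (dropping B leaves P6 open; dropping M leaves P4 open), so no proper subset is valid.
Among all size-2 subsets of the eligible variables, only {B, M} blocks every backdoor path, so it is the unique smallest valid adjustment set.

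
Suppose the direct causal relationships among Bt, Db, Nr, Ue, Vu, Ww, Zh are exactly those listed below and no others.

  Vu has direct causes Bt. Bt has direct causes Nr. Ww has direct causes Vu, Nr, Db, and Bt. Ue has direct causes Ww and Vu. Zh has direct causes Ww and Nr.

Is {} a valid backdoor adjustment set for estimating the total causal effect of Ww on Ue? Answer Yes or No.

Backdoor paths from Ww to Ue (paths whose first edge points into Ww):
  P1: Ww <- Nr -> Bt -> Vu -> Ue
  P2: Ww <- Bt -> Vu -> Ue
  P3: Ww <- Vu -> Ue
Condition 1 (no descendant of Ww in the set): holds — descendants of Ww are {Ue, Zh}; none are in {}.
Condition 2 (every backdoor path blocked by {}):
  P1: open — no interior node is in the conditioning set.
  P2: open — no interior node is in the conditioning set.
  P3: open — no interior node is in the conditioning set.
{} does not satisfy the backdoor criterion.

No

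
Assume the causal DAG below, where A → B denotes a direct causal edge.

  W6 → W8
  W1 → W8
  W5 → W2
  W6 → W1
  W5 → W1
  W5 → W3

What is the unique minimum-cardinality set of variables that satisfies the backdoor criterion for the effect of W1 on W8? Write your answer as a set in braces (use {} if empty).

Variables eligible for adjustment (non-descendants of W1, excluding W1 and W8): {W2, W3, W5, W6}.
Backdoor paths from W1 to W8:
  P1: W1 <- W6 -> W8
The empty set is not sufficient: P1 (W1 <- W6 -> W8) has no collider blocking it and no conditioned non-collider, so it is open.
Try {W6}:
  P1: blocked at fork node W6 ∈ conditioning set.
{W6} contains no descendant of W1 and blocks every backdoor path.
No other singleton works — e.g. {W5} leaves P1 open — so {W6} is the unique smallest valid adjustment set.

{W6}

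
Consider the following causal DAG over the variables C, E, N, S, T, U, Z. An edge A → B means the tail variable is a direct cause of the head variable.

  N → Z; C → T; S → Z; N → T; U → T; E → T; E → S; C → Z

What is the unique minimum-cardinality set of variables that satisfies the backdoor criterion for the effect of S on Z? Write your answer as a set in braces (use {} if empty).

Variables eligible for adjustment (non-descendants of S, excluding S and Z): {C, E, N, T, U}.
Backdoor paths from S to Z:
  P1: S <- E -> T <- N -> Z
  P2: S <- E -> T <- C -> Z
Each backdoor path contains an unconditioned collider, so every path is already blocked with the empty conditioning set:
  P1: blocked at collider T (neither it nor any descendant is in the conditioning set).
  P2: blocked at collider T (neither it nor any descendant is in the conditioning set).
The empty set is therefore the unique smallest valid set.

{}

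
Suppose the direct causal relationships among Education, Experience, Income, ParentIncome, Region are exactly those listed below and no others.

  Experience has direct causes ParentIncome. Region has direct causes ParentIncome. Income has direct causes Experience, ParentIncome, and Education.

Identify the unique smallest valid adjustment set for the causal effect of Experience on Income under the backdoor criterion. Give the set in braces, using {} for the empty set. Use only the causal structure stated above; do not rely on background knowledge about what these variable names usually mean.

Variables eligible for adjustment (non-descendants of Experience, excluding Experience and Income): {Education, ParentIncome, Region}.
Backdoor paths from Experience to Income:
  P1: Experience <- ParentIncome -> Income
The empty set is not sufficient: P1 (Experience <- ParentIncome -> Income) has no collider blocking it and no conditioned non-collider, so it is open.
Try {ParentIncome}:
  P1: blocked at fork node ParentIncome ∈ conditioning set.
{ParentIncome} contains no descendant of Experience and blocks every backdoor path.
No other singleton works — e.g. {Education} leaves P1 open — so {ParentIncome} is the unique smallest valid adjustment set.

{ParentIncome}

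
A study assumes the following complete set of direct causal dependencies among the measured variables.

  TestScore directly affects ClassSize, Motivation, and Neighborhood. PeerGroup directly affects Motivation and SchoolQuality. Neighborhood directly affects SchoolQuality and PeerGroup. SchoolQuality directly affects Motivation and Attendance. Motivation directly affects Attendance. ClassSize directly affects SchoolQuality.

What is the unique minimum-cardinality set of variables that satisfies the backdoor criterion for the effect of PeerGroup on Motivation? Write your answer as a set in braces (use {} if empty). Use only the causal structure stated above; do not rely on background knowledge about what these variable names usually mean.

Variables eligible for adjustment (non-descendants of PeerGroup, excluding PeerGroup and Motivation): {ClassSize, Neighborhood, TestScore}.
Backdoor paths from PeerGroup to Motivation:
  P1: PeerGroup <- Neighborhood <- TestScore -> ClassSize -> SchoolQuality -> Motivation
  P2: PeerGroup <- Neighborhood <- TestScore -> ClassSize -> SchoolQuality -> Attendance <- Motivation
  P3: PeerGroup <- Neighborhood <- TestScore -> Motivation
  P4: PeerGroup <- Neighborhood -> SchoolQuality <- ClassSize <- TestScore -> Motivation
  P5: PeerGroup <- Neighborhood -> SchoolQuality -> Motivation
  P6: PeerGroup <- Neighborhood -> SchoolQuality -> Attendance <- Motivation
The empty set is not sufficient: P1 (PeerGroup <- Neighborhood <- TestScore -> ClassSize -> SchoolQuality -> Motivation) has no collider blocking it and no conditioned non-collider, so it is open.
Try {Neighborhood}:
  P1: blocked at chain node Neighborhood ∈ conditioning set.
  P2: blocked at chain node Neighborhood ∈ conditioning set.
  P3: blocked at chain node Neighborhood ∈ conditioning set.
  P4: blocked at fork node Neighborhood ∈ conditioning set.
  P5: blocked at fork node Neighborhood ∈ conditioning set.
  P6: blocked at fork node Neighborhood ∈ conditioning set.
{Neighborhood} contains no descendant of PeerGroup and blocks every backdoor path.
No other singleton works — e.g. {TestScore} leaves P5 open — so {Neighborhood} is the unique smallest valid adjustment set.

{Neighborhood}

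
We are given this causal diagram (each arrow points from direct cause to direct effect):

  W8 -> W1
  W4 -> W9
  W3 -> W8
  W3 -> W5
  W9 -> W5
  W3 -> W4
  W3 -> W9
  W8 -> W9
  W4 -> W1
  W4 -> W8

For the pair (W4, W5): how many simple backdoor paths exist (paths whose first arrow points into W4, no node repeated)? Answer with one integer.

3

A backdoor path from W4 to W5 is any simple undirected path whose first edge points into W4 (i.e. leaves W4 via a parent).
Parents of W4: {W3}.
Enumerating:
  P1: W4 <- W3 -> W8 -> W9 -> W5
  P2: W4 <- W3 -> W9 -> W5
  P3: W4 <- W3 -> W5
That exhausts the simple backdoor paths. Count: 3.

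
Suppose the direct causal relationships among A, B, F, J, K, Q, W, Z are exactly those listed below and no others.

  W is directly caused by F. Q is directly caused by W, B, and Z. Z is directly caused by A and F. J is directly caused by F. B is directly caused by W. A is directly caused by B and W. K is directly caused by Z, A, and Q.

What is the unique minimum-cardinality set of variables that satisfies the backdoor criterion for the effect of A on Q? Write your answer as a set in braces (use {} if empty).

Variables eligible for adjustment (non-descendants of A, excluding A and Q): {B, F, J, W}.
Backdoor paths from A to Q:
  P1: A <- W <- F -> Z -> Q
  P2: A <- W <- F -> Z -> K <- Q
  P3: A <- W -> B -> Q
  P4: A <- W -> Q
  P5: A <- B <- W <- F -> Z -> Q
  P6: A <- B <- W <- F -> Z -> K <- Q
  P7: A <- B <- W -> Q
  P8: A <- B -> Q
The empty set is not sufficient: P1 (A <- W <- F -> Z -> Q) has no collider blocking it and no conditioned non-collider, so it is open.
Try {B, W}:
  P1: blocked at chain node W ∈ conditioning set.
  P2: blocked at chain node W ∈ conditioning set.
  P3: blocked at fork node W ∈ conditioning set.
  P4: blocked at fork node W ∈ conditioning set.
  P5: blocked at chain node B ∈ conditioning set.
  P6: blocked at chain node B ∈ conditioning set.
  P7: blocked at chain node B ∈ conditioning set.
  P8: blocked at fork node B ∈ conditioning set.
{B, W} contains no descendant of A and blocks every backdoor path.
Every element of {B, W} is needed (dropping B leaves P8 open; dropping W leaves P1 open), so no proper subset is valid.
Among all size-2 subsets of the eligible variables, only {B, W} blocks every backdoor path, so it is the unique smallest valid adjustment set.

{B, W}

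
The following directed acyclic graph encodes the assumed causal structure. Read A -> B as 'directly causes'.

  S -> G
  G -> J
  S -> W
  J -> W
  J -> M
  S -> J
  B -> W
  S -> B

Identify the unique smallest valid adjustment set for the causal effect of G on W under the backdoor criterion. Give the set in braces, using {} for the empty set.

Variables eligible for adjustment (non-descendants of G, excluding G and W): {B, S}.
Backdoor paths from G to W:
  P1: G <- S -> B -> W
  P2: G <- S -> J -> W
  P3: G <- S -> W
The empty set is not sufficient: P1 (G <- S -> B -> W) has no collider blocking it and no conditioned non-collider, so it is open.
Try {S}:
  P1: blocked at fork node S ∈ conditioning set.
  P2: blocked at fork node S ∈ conditioning set.
  P3: blocked at fork node S ∈ conditioning set.
{S} contains no descendant of G and blocks every backdoor path.
No other singleton works — e.g. {B} leaves P2 open — so {S} is the unique smallest valid adjustment set.

{S}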